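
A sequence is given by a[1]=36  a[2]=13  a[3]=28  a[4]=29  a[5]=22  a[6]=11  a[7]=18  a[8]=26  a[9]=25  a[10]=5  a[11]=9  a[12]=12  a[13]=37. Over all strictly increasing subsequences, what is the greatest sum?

Let S[i] be the best sum of a strictly increasing subsequence ending at i:
i:       1   2   3   4   5   6   7   8   9  10  11  12  13
a[i]:   36  13  28  29  22  11  18  26  25   5   9  12  37
S:      36  13  41  70  35  11  31  61  60   5  14  26 107
Maximum is 107 (e.g. 13 + 28 + 29 + 37).

107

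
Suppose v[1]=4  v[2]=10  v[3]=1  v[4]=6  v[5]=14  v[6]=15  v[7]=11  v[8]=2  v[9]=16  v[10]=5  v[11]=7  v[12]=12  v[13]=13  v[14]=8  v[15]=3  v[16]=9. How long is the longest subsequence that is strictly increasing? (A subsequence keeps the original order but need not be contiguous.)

6

Track the smallest tail for each achievable length (strict):
4 → extends → [4]
10 → extends → [4, 10]
1 → replaces 4 → [1, 10]
6 → replaces 10 → [1, 6]
14 → extends → [1, 6, 14]
15 → extends → [1, 6, 14, 15]
11 → replaces 14 → [1, 6, 11, 15]
2 → replaces 6 → [1, 2, 11, 15]
16 → extends → [1, 2, 11, 15, 16]
5 → replaces 11 → [1, 2, 5, 15, 16]
7 → replaces 15 → [1, 2, 5, 7, 16]
12 → replaces 16 → [1, 2, 5, 7, 12]
13 → extends → [1, 2, 5, 7, 12, 13]
8 → replaces 12 → [1, 2, 5, 7, 8, 13]
3 → replaces 5 → [1, 2, 3, 7, 8, 13]
9 → replaces 13 → [1, 2, 3, 7, 8, 9]
Six tails, so the longest strictly increasing subsequence has length 6 (e.g. 1, 2, 5, 7, 12, 13).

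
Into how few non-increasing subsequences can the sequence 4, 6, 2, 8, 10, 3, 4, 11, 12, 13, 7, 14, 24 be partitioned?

9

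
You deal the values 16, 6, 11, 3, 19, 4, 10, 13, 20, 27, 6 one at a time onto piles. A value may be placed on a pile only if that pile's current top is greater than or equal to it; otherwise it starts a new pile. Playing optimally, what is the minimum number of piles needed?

6

Place each on the leftmost legal pile:
16 → new pile 1 (tops now [16])
6 → pile 1 (tops now [6])
11 → new pile 2 (tops now [6, 11])
3 → pile 1 (tops now [3, 11])
19 → new pile 3 (tops now [3, 11, 19])
4 → pile 2 (tops now [3, 4, 19])
10 → pile 3 (tops now [3, 4, 10])
13 → new pile 4 (tops now [3, 4, 10, 13])
20 → new pile 5 (tops now [3, 4, 10, 13, 20])
27 → new pile 6 (tops now [3, 4, 10, 13, 20, 27])
6 → pile 3 (tops now [3, 4, 6, 13, 20, 27])
Six piles.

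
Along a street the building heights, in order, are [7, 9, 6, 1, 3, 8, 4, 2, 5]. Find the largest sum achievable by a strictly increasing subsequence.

Let S[i] be the best sum of a strictly increasing subsequence ending at i:
i:      1  2  3  4  5  6  7  8  9
a[i]:   7  9  6  1  3  8  4  2  5
S:      7 16  6  1  4 15  8  3 13
Maximum is 16 (e.g. 7 + 9).

16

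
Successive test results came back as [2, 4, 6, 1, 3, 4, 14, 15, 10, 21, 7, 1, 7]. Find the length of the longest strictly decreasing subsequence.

4

Negate each value so 'decreasing' becomes 'increasing', then run patience tails on the negated sequence:
-2 → extends → [-2]
-4 → replaces -2 → [-4]
-6 → replaces -4 → [-6]
-1 → extends → [-6, -1]
-3 → replaces -1 → [-6, -3]
-4 → replaces -3 → [-6, -4]
-14 → replaces -6 → [-14, -4]
-15 → replaces -14 → [-15, -4]
-10 → replaces -4 → [-15, -10]
-21 → replaces -15 → [-21, -10]
-7 → extends → [-21, -10, -7]
-1 → extends → [-21, -10, -7, -1]
-7 → already a tail → [-21, -10, -7, -1]
Four tails, so the longest strictly decreasing subsequence of the original has length 4.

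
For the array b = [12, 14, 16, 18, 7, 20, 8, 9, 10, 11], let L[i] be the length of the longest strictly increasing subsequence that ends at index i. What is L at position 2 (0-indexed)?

3

dp[i] = 1 + max{dp[j] : j<i, b[j]<b[i]} (or 1 if no such j):
i:      0  1  2  3  4  5  6  7  8  9
b[i]:  12 14 16 18  7 20  8  9 10 11
dp:     1  2  3  4  1  5  2  3  4  5
At index 2 the value is 3.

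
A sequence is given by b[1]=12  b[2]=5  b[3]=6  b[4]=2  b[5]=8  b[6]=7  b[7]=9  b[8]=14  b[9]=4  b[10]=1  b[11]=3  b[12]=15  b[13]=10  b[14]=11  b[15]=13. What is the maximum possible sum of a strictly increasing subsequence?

Let S[i] be the best sum of a strictly increasing subsequence ending at i:
i:      1  2  3  4  5  6  7  8  9 10 11 12 13 14 15
b[i]:  12  5  6  2  8  7  9 14  4  1  3 15 10 11 13
S:     12  5 11  2 19 18 28 42  6  1  5 57 38 49 62
Maximum is 62 (e.g. 5 + 6 + 8 + 9 + 10 + 11 + 13).

62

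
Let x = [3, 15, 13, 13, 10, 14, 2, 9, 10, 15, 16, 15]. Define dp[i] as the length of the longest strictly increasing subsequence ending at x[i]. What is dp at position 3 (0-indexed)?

2

dp[i] = 1 + max{dp[j] : j<i, x[j]<x[i]} (or 1 if no such j):
i:      0  1  2  3  4  5  6  7  8  9 10 11
x[i]:   3 15 13 13 10 14  2  9 10 15 16 15
dp:     1  2  2  2  2  3  1  2  3  4  5  4
At index 3 the value is 2.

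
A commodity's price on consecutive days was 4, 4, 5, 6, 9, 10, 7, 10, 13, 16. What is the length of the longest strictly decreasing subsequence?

Let dp[i] be the longest strictly decreasing subsequence ending at i:
i:      1  2  3  4  5  6  7  8  9 10
a[i]:   4  4  5  6  9 10  7 10 13 16
dp:     1  1  1  1  1  1  2  1  1  1
Maximum is 2.

2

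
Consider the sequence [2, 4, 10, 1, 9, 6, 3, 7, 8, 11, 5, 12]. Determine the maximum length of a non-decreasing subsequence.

7

Track the smallest tail for each achievable length (allowing ties):
2 → extends → [2]
4 → extends → [2, 4]
10 → extends → [2, 4, 10]
1 → replaces 2 → [1, 4, 10]
9 → replaces 10 → [1, 4, 9]
6 → replaces 9 → [1, 4, 6]
3 → replaces 4 → [1, 3, 6]
7 → extends → [1, 3, 6, 7]
8 → extends → [1, 3, 6, 7, 8]
11 → extends → [1, 3, 6, 7, 8, 11]
5 → replaces 6 → [1, 3, 5, 7, 8, 11]
12 → extends → [1, 3, 5, 7, 8, 11, 12]
Seven tails, so the longest non-decreasing subsequence has length 7 (e.g. 2, 4, 6, 7, 8, 11, 12).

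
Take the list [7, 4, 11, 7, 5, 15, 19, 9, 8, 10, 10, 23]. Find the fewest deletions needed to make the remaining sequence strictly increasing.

7

Fewest deletions = n − (longest strictly increasing subsequence).
Patience tails:
7 → extends → [7]
4 → replaces 7 → [4]
11 → extends → [4, 11]
7 → replaces 11 → [4, 7]
5 → replaces 7 → [4, 5]
15 → extends → [4, 5, 15]
19 → extends → [4, 5, 15, 19]
9 → replaces 15 → [4, 5, 9, 19]
8 → replaces 9 → [4, 5, 8, 19]
10 → replaces 19 → [4, 5, 8, 10]
10 → already a tail → [4, 5, 8, 10]
23 → extends → [4, 5, 8, 10, 23]
Longest strictly increasing subsequence has length 5, so deletions = 12 − 5 = 7.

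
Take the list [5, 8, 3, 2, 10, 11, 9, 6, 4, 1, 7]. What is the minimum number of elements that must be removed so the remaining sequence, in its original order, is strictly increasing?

Fewest deletions = n − (longest strictly increasing subsequence).
i:      1  2  3  4  5  6  7  8  9 10 11
a[i]:   5  8  3  2 10 11  9  6  4  1  7
dp:     1  2  1  1  3  4  3  2  2  1  3
max dp = 4, so deletions = 11 − 4 = 7.

7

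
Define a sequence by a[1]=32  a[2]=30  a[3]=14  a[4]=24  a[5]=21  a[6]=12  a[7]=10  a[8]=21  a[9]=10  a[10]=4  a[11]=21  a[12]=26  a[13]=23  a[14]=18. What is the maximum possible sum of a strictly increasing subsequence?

64

Let S[i] be the best sum of a strictly increasing subsequence ending at i:
i:      1  2  3  4  5  6  7  8  9 10 11 12 13 14
a[i]:  32 30 14 24 21 12 10 21 10  4 21 26 23 18
S:     32 30 14 38 35 12 10 35 10  4 35 64 58 32
Maximum is 64 (e.g. 14 + 24 + 26).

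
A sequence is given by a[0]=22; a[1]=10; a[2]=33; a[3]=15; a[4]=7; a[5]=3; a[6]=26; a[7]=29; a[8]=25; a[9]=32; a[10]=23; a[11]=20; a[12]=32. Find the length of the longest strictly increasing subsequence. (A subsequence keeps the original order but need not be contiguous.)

5

Let dp[i] be the length of the longest such subsequence ending at index i:
i:      0  1  2  3  4  5  6  7  8  9 10 11 12
a[i]:  22 10 33 15  7  3 26 29 25 32 23 20 32
dp:     1  1  2  2  1  1  3  4  3  5  3  3  5
Maximum dp value is 5.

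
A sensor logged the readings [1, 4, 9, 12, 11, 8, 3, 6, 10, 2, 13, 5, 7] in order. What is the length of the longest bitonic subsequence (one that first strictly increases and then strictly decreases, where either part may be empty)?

8

inc[i] = longest strictly increasing subsequence ending at i; dec[i] = longest strictly decreasing subsequence starting at i:
i:      1  2  3  4  5  6  7  8  9 10 11 12 13
a[i]:   1  4  9 12 11  8  3  6 10  2 13  5  7
inc:    1  2  3  4  4  3  2  3  4  2  5  3  4
dec:    1  3  4  5  4  3  2  2  2  1  2  1  1
Best peak at i=4 (value 12): inc=4, dec=5, length 4+5−1 = 8.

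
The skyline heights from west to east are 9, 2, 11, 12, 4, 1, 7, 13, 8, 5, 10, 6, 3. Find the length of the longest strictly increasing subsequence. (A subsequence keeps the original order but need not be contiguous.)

Track the smallest tail for each achievable length (strict):
9 → extends → [9]
2 → replaces 9 → [2]
11 → extends → [2, 11]
12 → extends → [2, 11, 12]
4 → replaces 11 → [2, 4, 12]
1 → replaces 2 → [1, 4, 12]
7 → replaces 12 → [1, 4, 7]
13 → extends → [1, 4, 7, 13]
8 → replaces 13 → [1, 4, 7, 8]
5 → replaces 7 → [1, 4, 5, 8]
10 → extends → [1, 4, 5, 8, 10]
6 → replaces 8 → [1, 4, 5, 6, 10]
3 → replaces 4 → [1, 3, 5, 6, 10]
Five tails, so the longest strictly increasing subsequence has length 5 (e.g. 2, 4, 7, 8, 10).

5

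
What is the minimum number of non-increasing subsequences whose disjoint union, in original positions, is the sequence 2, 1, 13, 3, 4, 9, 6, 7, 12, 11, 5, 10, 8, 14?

7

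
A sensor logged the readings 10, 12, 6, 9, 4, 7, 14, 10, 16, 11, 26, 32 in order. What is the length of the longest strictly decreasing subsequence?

Negate each value so 'decreasing' becomes 'increasing', then run patience tails on the negated sequence:
-10 → extends → [-10]
-12 → replaces -10 → [-12]
-6 → extends → [-12, -6]
-9 → replaces -6 → [-12, -9]
-4 → extends → [-12, -9, -4]
-7 → replaces -4 → [-12, -9, -7]
-14 → replaces -12 → [-14, -9, -7]
-10 → replaces -9 → [-14, -10, -7]
-16 → replaces -14 → [-16, -10, -7]
-11 → replaces -10 → [-16, -11, -7]
-26 → replaces -16 → [-26, -11, -7]
-32 → replaces -26 → [-32, -11, -7]
Three tails, so the longest strictly decreasing subsequence of the original has length 3.

3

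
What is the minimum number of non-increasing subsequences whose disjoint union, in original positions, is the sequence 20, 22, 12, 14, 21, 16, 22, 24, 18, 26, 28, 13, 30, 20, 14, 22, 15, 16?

Place each on the leftmost legal pile:
20 → new pile 1 (tops now [20])
22 → new pile 2 (tops now [20, 22])
12 → pile 1 (tops now [12, 22])
14 → pile 2 (tops now [12, 14])
21 → new pile 3 (tops now [12, 14, 21])
16 → pile 3 (tops now [12, 14, 16])
22 → new pile 4 (tops now [12, 14, 16, 22])
24 → new pile 5 (tops now [12, 14, 16, 22, 24])
18 → pile 4 (tops now [12, 14, 16, 18, 24])
26 → new pile 6 (tops now [12, 14, 16, 18, 24, 26])
28 → new pile 7 (tops now [12, 14, 16, 18, 24, 26, 28])
13 → pile 2 (tops now [12, 13, 16, 18, 24, 26, 28])
30 → new pile 8 (tops now [12, 13, 16, 18, 24, 26, 28, 30])
20 → pile 5 (tops now [12, 13, 16, 18, 20, 26, 28, 30])
14 → pile 3 (tops now [12, 13, 14, 18, 20, 26, 28, 30])
22 → pile 6 (tops now [12, 13, 14, 18, 20, 22, 28, 30])
15 → pile 4 (tops now [12, 13, 14, 15, 20, 22, 28, 30])
16 → pile 5 (tops now [12, 13, 14, 15, 16, 22, 28, 30])
Eight piles.

8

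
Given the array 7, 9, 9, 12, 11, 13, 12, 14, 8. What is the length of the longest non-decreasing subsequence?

6

Let dp[i] be the length of the longest such subsequence ending at index i:
i:      1  2  3  4  5  6  7  8  9
a[i]:   7  9  9 12 11 13 12 14  8
dp:     1  2  3  4  4  5  5  6  2
Maximum dp value is 6.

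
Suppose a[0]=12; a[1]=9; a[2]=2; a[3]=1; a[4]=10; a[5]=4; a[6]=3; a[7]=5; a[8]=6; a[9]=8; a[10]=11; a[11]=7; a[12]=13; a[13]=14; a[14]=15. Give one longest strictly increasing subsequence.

Patience tails give the LIS length; then backtrack through the dp parents:
12 → extends → [12]
9 → replaces 12 → [9]
2 → replaces 9 → [2]
1 → replaces 2 → [1]
10 → extends → [1, 10]
4 → replaces 10 → [1, 4]
3 → replaces 4 → [1, 3]
5 → extends → [1, 3, 5]
6 → extends → [1, 3, 5, 6]
8 → extends → [1, 3, 5, 6, 8]
11 → extends → [1, 3, 5, 6, 8, 11]
7 → replaces 8 → [1, 3, 5, 6, 7, 11]
13 → extends → [1, 3, 5, 6, 7, 11, 13]
14 → extends → [1, 3, 5, 6, 7, 11, 13, 14]
15 → extends → [1, 3, 5, 6, 7, 11, 13, 14, 15]
Length 9; one witness is 2, 4, 5, 6, 8, 11, 13, 14, 15.

2, 4, 5, 6, 8, 11, 13, 14, 15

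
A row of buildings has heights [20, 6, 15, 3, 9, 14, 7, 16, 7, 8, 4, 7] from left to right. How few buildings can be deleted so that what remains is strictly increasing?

8

Fewest deletions = n − (longest strictly increasing subsequence).
Patience tails:
20 → extends → [20]
6 → replaces 20 → [6]
15 → extends → [6, 15]
3 → replaces 6 → [3, 15]
9 → replaces 15 → [3, 9]
14 → extends → [3, 9, 14]
7 → replaces 9 → [3, 7, 14]
16 → extends → [3, 7, 14, 16]
7 → already a tail → [3, 7, 14, 16]
8 → replaces 14 → [3, 7, 8, 16]
4 → replaces 7 → [3, 4, 8, 16]
7 → replaces 8 → [3, 4, 7, 16]
Longest strictly increasing subsequence has length 4, so deletions = 12 − 4 = 8.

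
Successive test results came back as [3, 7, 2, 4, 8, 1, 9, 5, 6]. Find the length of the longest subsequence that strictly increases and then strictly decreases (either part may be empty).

inc[i] = longest strictly increasing subsequence ending at i; dec[i] = longest strictly decreasing subsequence starting at i:
i:     1 2 3 4 5 6 7 8 9
a[i]:  3 7 2 4 8 1 9 5 6
inc:   1 2 1 2 3 1 4 3 4
dec:   3 3 2 2 2 1 2 1 1
Best peak at i=7 (value 9): inc=4, dec=2, length 4+2−1 = 5.

5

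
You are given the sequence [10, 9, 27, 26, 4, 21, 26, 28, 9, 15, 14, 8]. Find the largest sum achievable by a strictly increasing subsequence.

Let S[i] be the best sum of a strictly increasing subsequence ending at i:
i:      1  2  3  4  5  6  7  8  9 10 11 12
a[i]:  10  9 27 26  4 21 26 28  9 15 14  8
S:     10  9 37 36  4 31 57 85 13 28 27 12
Maximum is 85 (e.g. 10 + 21 + 26 + 28).

85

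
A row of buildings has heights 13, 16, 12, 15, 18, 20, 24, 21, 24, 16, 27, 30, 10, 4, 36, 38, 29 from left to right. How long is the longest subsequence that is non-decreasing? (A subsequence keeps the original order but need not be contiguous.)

10

Let dp[i] be the length of the longest such subsequence ending at index i:
i:      1  2  3  4  5  6  7  8  9 10 11 12 13 14 15 16 17
a[i]:  13 16 12 15 18 20 24 21 24 16 27 30 10  4 36 38 29
dp:     1  2  1  2  3  4  5  5  6  3  7  8  1  1  9 10  8
Maximum dp value is 10.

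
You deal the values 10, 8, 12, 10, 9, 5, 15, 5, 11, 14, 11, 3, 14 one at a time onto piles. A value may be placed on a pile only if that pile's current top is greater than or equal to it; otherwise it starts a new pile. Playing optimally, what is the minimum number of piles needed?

Place each on the leftmost legal pile:
10 → new pile 1 (tops now [10])
8 → pile 1 (tops now [8])
12 → new pile 2 (tops now [8, 12])
10 → pile 2 (tops now [8, 10])
9 → pile 2 (tops now [8, 9])
5 → pile 1 (tops now [5, 9])
15 → new pile 3 (tops now [5, 9, 15])
5 → pile 1 (tops now [5, 9, 15])
11 → pile 3 (tops now [5, 9, 11])
14 → new pile 4 (tops now [5, 9, 11, 14])
11 → pile 3 (tops now [5, 9, 11, 14])
3 → pile 1 (tops now [3, 9, 11, 14])
14 → pile 4 (tops now [3, 9, 11, 14])
Four piles.

4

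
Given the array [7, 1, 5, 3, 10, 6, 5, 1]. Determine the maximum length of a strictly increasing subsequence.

Track the smallest tail for each achievable length (strict):
7 → extends → [7]
1 → replaces 7 → [1]
5 → extends → [1, 5]
3 → replaces 5 → [1, 3]
10 → extends → [1, 3, 10]
6 → replaces 10 → [1, 3, 6]
5 → replaces 6 → [1, 3, 5]
1 → already a tail → [1, 3, 5]
Three tails, so the longest strictly increasing subsequence has length 3 (e.g. 1, 5, 10).

3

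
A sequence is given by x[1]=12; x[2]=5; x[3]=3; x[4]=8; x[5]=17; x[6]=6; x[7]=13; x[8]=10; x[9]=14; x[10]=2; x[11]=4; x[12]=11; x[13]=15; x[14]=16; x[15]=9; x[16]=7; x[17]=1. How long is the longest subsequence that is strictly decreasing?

Negate each value so 'decreasing' becomes 'increasing', then run patience tails on the negated sequence:
-12 → extends → [-12]
-5 → extends → [-12, -5]
-3 → extends → [-12, -5, -3]
-8 → replaces -5 → [-12, -8, -3]
-17 → replaces -12 → [-17, -8, -3]
-6 → replaces -3 → [-17, -8, -6]
-13 → replaces -8 → [-17, -13, -6]
-10 → replaces -6 → [-17, -13, -10]
-14 → replaces -13 → [-17, -14, -10]
-2 → extends → [-17, -14, -10, -2]
-4 → replaces -2 → [-17, -14, -10, -4]
-11 → replaces -10 → [-17, -14, -11, -4]
-15 → replaces -14 → [-17, -15, -11, -4]
-16 → replaces -15 → [-17, -16, -11, -4]
-9 → replaces -4 → [-17, -16, -11, -9]
-7 → extends → [-17, -16, -11, -9, -7]
-1 → extends → [-17, -16, -11, -9, -7, -1]
Six tails, so the longest strictly decreasing subsequence of the original has length 6.

6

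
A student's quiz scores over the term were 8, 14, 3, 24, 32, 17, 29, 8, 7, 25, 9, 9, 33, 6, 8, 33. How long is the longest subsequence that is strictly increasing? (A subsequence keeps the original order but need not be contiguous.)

Let dp[i] be the length of the longest such subsequence ending at index i:
i:      1  2  3  4  5  6  7  8  9 10 11 12 13 14 15 16
a[i]:   8 14  3 24 32 17 29  8  7 25  9  9 33  6  8 33
dp:     1  2  1  3  4  3  4  2  2  4  3  3  5  2  3  5
Maximum dp value is 5.

5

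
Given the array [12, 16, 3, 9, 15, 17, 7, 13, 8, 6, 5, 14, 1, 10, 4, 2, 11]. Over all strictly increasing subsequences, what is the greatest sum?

45

Let S[i] be the best sum of a strictly increasing subsequence ending at i:
i:      1  2  3  4  5  6  7  8  9 10 11 12 13 14 15 16 17
a[i]:  12 16  3  9 15 17  7 13  8  6  5 14  1 10  4  2 11
S:     12 28  3 12 27 45 10 25 18  9  8 39  1 28  7  3 39
Maximum is 45 (e.g. 12 + 16 + 17).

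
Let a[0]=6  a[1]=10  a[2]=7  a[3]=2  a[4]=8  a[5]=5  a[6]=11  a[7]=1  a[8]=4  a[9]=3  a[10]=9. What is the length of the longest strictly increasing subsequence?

Track the smallest tail for each achievable length (strict):
6 → extends → [6]
10 → extends → [6, 10]
7 → replaces 10 → [6, 7]
2 → replaces 6 → [2, 7]
8 → extends → [2, 7, 8]
5 → replaces 7 → [2, 5, 8]
11 → extends → [2, 5, 8, 11]
1 → replaces 2 → [1, 5, 8, 11]
4 → replaces 5 → [1, 4, 8, 11]
3 → replaces 4 → [1, 3, 8, 11]
9 → replaces 11 → [1, 3, 8, 9]
Four tails, so the longest strictly increasing subsequence has length 4 (e.g. 6, 7, 8, 11).

4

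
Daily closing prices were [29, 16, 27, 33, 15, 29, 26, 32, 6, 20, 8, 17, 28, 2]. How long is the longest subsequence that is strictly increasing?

4

Let dp[i] be the length of the longest such subsequence ending at index i:
i:      1  2  3  4  5  6  7  8  9 10 11 12 13 14
a[i]:  29 16 27 33 15 29 26 32  6 20  8 17 28  2
dp:     1  1  2  3  1  3  2  4  1  2  2  3  4  1
Maximum dp value is 4.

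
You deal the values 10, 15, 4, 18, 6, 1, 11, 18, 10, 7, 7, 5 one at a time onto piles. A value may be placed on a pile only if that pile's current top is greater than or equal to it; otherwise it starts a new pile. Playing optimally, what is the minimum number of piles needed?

4

Place each on the leftmost legal pile:
10 → new pile 1 (tops now [10])
15 → new pile 2 (tops now [10, 15])
4 → pile 1 (tops now [4, 15])
18 → new pile 3 (tops now [4, 15, 18])
6 → pile 2 (tops now [4, 6, 18])
1 → pile 1 (tops now [1, 6, 18])
11 → pile 3 (tops now [1, 6, 11])
18 → new pile 4 (tops now [1, 6, 11, 18])
10 → pile 3 (tops now [1, 6, 10, 18])
7 → pile 3 (tops now [1, 6, 7, 18])
7 → pile 3 (tops now [1, 6, 7, 18])
5 → pile 2 (tops now [1, 5, 7, 18])
Four piles.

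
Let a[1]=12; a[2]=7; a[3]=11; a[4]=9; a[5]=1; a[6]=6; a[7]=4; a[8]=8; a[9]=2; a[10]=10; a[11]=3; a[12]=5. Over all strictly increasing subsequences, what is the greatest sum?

26

Let S[i] be the best sum of a strictly increasing subsequence ending at i:
i:      1  2  3  4  5  6  7  8  9 10 11 12
a[i]:  12  7 11  9  1  6  4  8  2 10  3  5
S:     12  7 18 16  1  7  5 15  3 26  6 11
Maximum is 26 (e.g. 7 + 9 + 10).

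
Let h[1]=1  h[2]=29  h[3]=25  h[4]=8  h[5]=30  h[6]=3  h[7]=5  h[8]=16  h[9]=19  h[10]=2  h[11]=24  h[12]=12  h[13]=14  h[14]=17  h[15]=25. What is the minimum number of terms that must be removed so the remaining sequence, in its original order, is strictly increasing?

Fewest deletions = n − (longest strictly increasing subsequence).
i:      1  2  3  4  5  6  7  8  9 10 11 12 13 14 15
h[i]:   1 29 25  8 30  3  5 16 19  2 24 12 14 17 25
dp:     1  2  2  2  3  2  3  4  5  2  6  4  5  6  7
max dp = 7, so deletions = 15 − 7 = 8.

8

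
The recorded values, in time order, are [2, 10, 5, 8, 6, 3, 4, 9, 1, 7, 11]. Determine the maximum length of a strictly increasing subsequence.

Track the smallest tail for each achievable length (strict):
2 → extends → [2]
10 → extends → [2, 10]
5 → replaces 10 → [2, 5]
8 → extends → [2, 5, 8]
6 → replaces 8 → [2, 5, 6]
3 → replaces 5 → [2, 3, 6]
4 → replaces 6 → [2, 3, 4]
9 → extends → [2, 3, 4, 9]
1 → replaces 2 → [1, 3, 4, 9]
7 → replaces 9 → [1, 3, 4, 7]
11 → extends → [1, 3, 4, 7, 11]
Five tails, so the longest strictly increasing subsequence has length 5 (e.g. 2, 5, 8, 9, 11).

5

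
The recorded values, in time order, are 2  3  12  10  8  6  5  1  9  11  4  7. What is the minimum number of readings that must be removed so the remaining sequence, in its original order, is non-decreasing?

Fewest deletions = n − (longest non-decreasing subsequence).
i:      1  2  3  4  5  6  7  8  9 10 11 12
a[i]:   2  3 12 10  8  6  5  1  9 11  4  7
dp:     1  2  3  3  3  3  3  1  4  5  3  4
max dp = 5, so deletions = 12 − 5 = 7.

7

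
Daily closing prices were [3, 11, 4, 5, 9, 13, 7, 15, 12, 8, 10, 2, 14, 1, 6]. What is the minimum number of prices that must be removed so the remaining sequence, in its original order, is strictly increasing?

Fewest deletions = n − (longest strictly increasing subsequence).
Patience tails:
3 → extends → [3]
11 → extends → [3, 11]
4 → replaces 11 → [3, 4]
5 → extends → [3, 4, 5]
9 → extends → [3, 4, 5, 9]
13 → extends → [3, 4, 5, 9, 13]
7 → replaces 9 → [3, 4, 5, 7, 13]
15 → extends → [3, 4, 5, 7, 13, 15]
12 → replaces 13 → [3, 4, 5, 7, 12, 15]
8 → replaces 12 → [3, 4, 5, 7, 8, 15]
10 → replaces 15 → [3, 4, 5, 7, 8, 10]
2 → replaces 3 → [2, 4, 5, 7, 8, 10]
14 → extends → [2, 4, 5, 7, 8, 10, 14]
1 → replaces 2 → [1, 4, 5, 7, 8, 10, 14]
6 → replaces 7 → [1, 4, 5, 6, 8, 10, 14]
Longest strictly increasing subsequence has length 7, so deletions = 15 − 7 = 8.

8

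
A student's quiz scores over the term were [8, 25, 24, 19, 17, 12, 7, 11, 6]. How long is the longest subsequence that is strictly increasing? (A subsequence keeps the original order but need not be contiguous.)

Track the smallest tail for each achievable length (strict):
8 → extends → [8]
25 → extends → [8, 25]
24 → replaces 25 → [8, 24]
19 → replaces 24 → [8, 19]
17 → replaces 19 → [8, 17]
12 → replaces 17 → [8, 12]
7 → replaces 8 → [7, 12]
11 → replaces 12 → [7, 11]
6 → replaces 7 → [6, 11]
Two tails, so the longest strictly increasing subsequence has length 2 (e.g. 8, 25).

2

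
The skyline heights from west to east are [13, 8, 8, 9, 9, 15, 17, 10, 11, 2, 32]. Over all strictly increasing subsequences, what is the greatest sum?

Let S[i] be the best sum of a strictly increasing subsequence ending at i:
i:      1  2  3  4  5  6  7  8  9 10 11
a[i]:  13  8  8  9  9 15 17 10 11  2 32
S:     13  8  8 17 17 32 49 27 38  2 81
Maximum is 81 (e.g. 8 + 9 + 15 + 17 + 32).

81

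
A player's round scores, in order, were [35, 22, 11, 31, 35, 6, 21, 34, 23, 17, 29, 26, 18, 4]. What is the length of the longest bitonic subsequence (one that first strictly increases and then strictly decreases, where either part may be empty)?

8

inc[i] = longest strictly increasing subsequence ending at i; dec[i] = longest strictly decreasing subsequence starting at i:
i:      1  2  3  4  5  6  7  8  9 10 11 12 13 14
a[i]:  35 22 11 31 35  6 21 34 23 17 29 26 18  4
inc:    1  1  1  2  3  1  2  3  3  2  4  4  3  1
dec:    6  4  3  5  6  2  3  5  3  2  4  3  2  1
Best peak at i=5 (value 35): inc=3, dec=6, length 3+6−1 = 8.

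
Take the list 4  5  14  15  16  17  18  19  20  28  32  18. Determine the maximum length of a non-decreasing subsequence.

Let dp[i] be the length of the longest such subsequence ending at index i:
i:      1  2  3  4  5  6  7  8  9 10 11 12
a[i]:   4  5 14 15 16 17 18 19 20 28 32 18
dp:     1  2  3  4  5  6  7  8  9 10 11  8
Maximum dp value is 11.

11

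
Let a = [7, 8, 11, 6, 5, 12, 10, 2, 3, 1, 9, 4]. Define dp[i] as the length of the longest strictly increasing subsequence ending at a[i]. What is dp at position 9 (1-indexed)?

2

dp[i] = 1 + max{dp[j] : j<i, a[j]<a[i]} (or 1 if no such j):
i:      1  2  3  4  5  6  7  8  9 10 11 12
a[i]:   7  8 11  6  5 12 10  2  3  1  9  4
dp:     1  2  3  1  1  4  3  1  2  1  3  3
At index 9 the value is 2.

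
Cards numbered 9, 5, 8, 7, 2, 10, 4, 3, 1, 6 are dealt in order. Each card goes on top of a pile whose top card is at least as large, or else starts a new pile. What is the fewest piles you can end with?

3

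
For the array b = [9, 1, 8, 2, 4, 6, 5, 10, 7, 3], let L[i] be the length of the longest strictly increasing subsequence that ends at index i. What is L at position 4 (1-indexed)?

2

dp[i] = 1 + max{dp[j] : j<i, b[j]<b[i]} (or 1 if no such j):
i:      1  2  3  4  5  6  7  8  9 10
b[i]:   9  1  8  2  4  6  5 10  7  3
dp:     1  1  2  2  3  4  4  5  5  3
At index 4 the value is 2.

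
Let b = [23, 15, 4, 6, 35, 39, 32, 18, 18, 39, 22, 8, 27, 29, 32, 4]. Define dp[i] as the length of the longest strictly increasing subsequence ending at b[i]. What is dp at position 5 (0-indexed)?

dp[i] = 1 + max{dp[j] : j<i, b[j]<b[i]} (or 1 if no such j):
i:      0  1  2  3  4  5  6  7  8  9 10 11 12 13 14 15
b[i]:  23 15  4  6 35 39 32 18 18 39 22  8 27 29 32  4
dp:     1  1  1  2  3  4  3  3  3  4  4  3  5  6  7  1
At index 5 the value is 4.

4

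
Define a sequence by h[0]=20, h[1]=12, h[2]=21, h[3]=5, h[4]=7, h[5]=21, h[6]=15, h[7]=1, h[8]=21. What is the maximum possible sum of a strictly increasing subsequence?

48

Let S[i] be the best sum of a strictly increasing subsequence ending at i:
i:      0  1  2  3  4  5  6  7  8
h[i]:  20 12 21  5  7 21 15  1 21
S:     20 12 41  5 12 41 27  1 48
Maximum is 48 (e.g. 5 + 7 + 15 + 21).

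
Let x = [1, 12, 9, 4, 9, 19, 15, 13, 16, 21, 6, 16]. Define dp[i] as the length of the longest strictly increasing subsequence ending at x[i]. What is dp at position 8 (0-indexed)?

5

dp[i] = 1 + max{dp[j] : j<i, x[j]<x[i]} (or 1 if no such j):
i:      0  1  2  3  4  5  6  7  8  9 10 11
x[i]:   1 12  9  4  9 19 15 13 16 21  6 16
dp:     1  2  2  2  3  4  4  4  5  6  3  5
At index 8 the value is 5.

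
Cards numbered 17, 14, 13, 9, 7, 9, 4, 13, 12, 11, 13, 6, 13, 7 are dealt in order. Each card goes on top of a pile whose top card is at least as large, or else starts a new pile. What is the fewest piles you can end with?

4

Place each on the leftmost legal pile:
17 → new pile 1 (tops now [17])
14 → pile 1 (tops now [14])
13 → pile 1 (tops now [13])
9 → pile 1 (tops now [9])
7 → pile 1 (tops now [7])
9 → new pile 2 (tops now [7, 9])
4 → pile 1 (tops now [4, 9])
13 → new pile 3 (tops now [4, 9, 13])
12 → pile 3 (tops now [4, 9, 12])
11 → pile 3 (tops now [4, 9, 11])
13 → new pile 4 (tops now [4, 9, 11, 13])
6 → pile 2 (tops now [4, 6, 11, 13])
13 → pile 4 (tops now [4, 6, 11, 13])
7 → pile 3 (tops now [4, 6, 7, 13])
Four piles.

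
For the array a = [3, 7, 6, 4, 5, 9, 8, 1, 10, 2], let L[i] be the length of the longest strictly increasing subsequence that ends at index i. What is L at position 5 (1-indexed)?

3

dp[i] = 1 + max{dp[j] : j<i, a[j]<a[i]} (or 1 if no such j):
i:      1  2  3  4  5  6  7  8  9 10
a[i]:   3  7  6  4  5  9  8  1 10  2
dp:     1  2  2  2  3  4  4  1  5  2
At index 5 the value is 3.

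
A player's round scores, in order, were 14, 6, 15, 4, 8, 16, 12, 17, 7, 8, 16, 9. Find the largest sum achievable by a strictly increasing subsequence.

62

Let S[i] be the best sum of a strictly increasing subsequence ending at i:
i:      1  2  3  4  5  6  7  8  9 10 11 12
a[i]:  14  6 15  4  8 16 12 17  7  8 16  9
S:     14  6 29  4 14 45 26 62 13 21 45 30
Maximum is 62 (e.g. 14 + 15 + 16 + 17).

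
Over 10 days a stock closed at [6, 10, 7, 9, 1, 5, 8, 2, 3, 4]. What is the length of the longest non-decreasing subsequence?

Let dp[i] be the length of the longest such subsequence ending at index i:
i:      1  2  3  4  5  6  7  8  9 10
a[i]:   6 10  7  9  1  5  8  2  3  4
dp:     1  2  2  3  1  2  3  2  3  4
Maximum dp value is 4.

4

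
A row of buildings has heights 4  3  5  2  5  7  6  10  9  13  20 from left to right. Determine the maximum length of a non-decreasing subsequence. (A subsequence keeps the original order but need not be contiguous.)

7

Track the smallest tail for each achievable length (allowing ties):
4 → extends → [4]
3 → replaces 4 → [3]
5 → extends → [3, 5]
2 → replaces 3 → [2, 5]
5 → extends → [2, 5, 5]
7 → extends → [2, 5, 5, 7]
6 → replaces 7 → [2, 5, 5, 6]
10 → extends → [2, 5, 5, 6, 10]
9 → replaces 10 → [2, 5, 5, 6, 9]
13 → extends → [2, 5, 5, 6, 9, 13]
20 → extends → [2, 5, 5, 6, 9, 13, 20]
Seven tails, so the longest non-decreasing subsequence has length 7 (e.g. 4, 5, 5, 7, 10, 13, 20).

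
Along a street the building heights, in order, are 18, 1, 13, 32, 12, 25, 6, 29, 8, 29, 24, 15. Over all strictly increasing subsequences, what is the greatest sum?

Let S[i] be the best sum of a strictly increasing subsequence ending at i:
i:      1  2  3  4  5  6  7  8  9 10 11 12
a[i]:  18  1 13 32 12 25  6 29  8 29 24 15
S:     18  1 14 50 13 43  7 72 15 72 42 30
Maximum is 72 (e.g. 18 + 25 + 29).

72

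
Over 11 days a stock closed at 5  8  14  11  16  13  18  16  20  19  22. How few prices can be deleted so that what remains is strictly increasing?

Fewest deletions = n − (longest strictly increasing subsequence).
i:      1  2  3  4  5  6  7  8  9 10 11
a[i]:   5  8 14 11 16 13 18 16 20 19 22
dp:     1  2  3  3  4  4  5  5  6  6  7
max dp = 7, so deletions = 11 − 7 = 4.

4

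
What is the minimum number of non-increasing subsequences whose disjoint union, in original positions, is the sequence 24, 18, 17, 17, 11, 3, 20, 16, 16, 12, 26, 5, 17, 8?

3

The minimum number of non-increasing subsequences covering a sequence equals the length of its longest strictly increasing subsequence.
LIS length is 3 (e.g. 18, 20, 26), so 3 piles are needed.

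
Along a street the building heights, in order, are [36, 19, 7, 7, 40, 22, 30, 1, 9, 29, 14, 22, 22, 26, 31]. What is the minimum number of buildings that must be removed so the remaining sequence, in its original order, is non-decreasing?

7

Fewest deletions = n − (longest non-decreasing subsequence).
i:      1  2  3  4  5  6  7  8  9 10 11 12 13 14 15
a[i]:  36 19  7  7 40 22 30  1  9 29 14 22 22 26 31
dp:     1  1  1  2  3  3  4  1  3  4  4  5  6  7  8
max dp = 8, so deletions = 15 − 8 = 7.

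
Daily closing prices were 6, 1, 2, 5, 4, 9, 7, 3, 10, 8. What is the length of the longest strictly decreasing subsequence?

4

Negate each value so 'decreasing' becomes 'increasing', then run patience tails on the negated sequence:
-6 → extends → [-6]
-1 → extends → [-6, -1]
-2 → replaces -1 → [-6, -2]
-5 → replaces -2 → [-6, -5]
-4 → extends → [-6, -5, -4]
-9 → replaces -6 → [-9, -5, -4]
-7 → replaces -5 → [-9, -7, -4]
-3 → extends → [-9, -7, -4, -3]
-10 → replaces -9 → [-10, -7, -4, -3]
-8 → replaces -7 → [-10, -8, -4, -3]
Four tails, so the longest strictly decreasing subsequence of the original has length 4.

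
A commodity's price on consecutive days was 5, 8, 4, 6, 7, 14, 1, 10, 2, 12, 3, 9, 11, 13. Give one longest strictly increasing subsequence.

5, 6, 7, 10, 12, 13

Patience tails give the LIS length; then backtrack through the dp parents:
5 → extends → [5]
8 → extends → [5, 8]
4 → replaces 5 → [4, 8]
6 → replaces 8 → [4, 6]
7 → extends → [4, 6, 7]
14 → extends → [4, 6, 7, 14]
1 → replaces 4 → [1, 6, 7, 14]
10 → replaces 14 → [1, 6, 7, 10]
2 → replaces 6 → [1, 2, 7, 10]
12 → extends → [1, 2, 7, 10, 12]
3 → replaces 7 → [1, 2, 3, 10, 12]
9 → replaces 10 → [1, 2, 3, 9, 12]
11 → replaces 12 → [1, 2, 3, 9, 11]
13 → extends → [1, 2, 3, 9, 11, 13]
Length 6; one witness is 5, 6, 7, 10, 12, 13.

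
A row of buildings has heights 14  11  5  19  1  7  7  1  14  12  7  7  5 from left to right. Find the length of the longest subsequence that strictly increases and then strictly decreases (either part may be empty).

inc[i] = longest strictly increasing subsequence ending at i; dec[i] = longest strictly decreasing subsequence starting at i:
i:      1  2  3  4  5  6  7  8  9 10 11 12 13
a[i]:  14 11  5 19  1  7  7  1 14 12  7  7  5
inc:    1  1  1  2  1  2  2  1  3  3  2  2  2
dec:    4  3  2  5  1  2  2  1  4  3  2  2  1
Best peak at i=4 (value 19): inc=2, dec=5, length 2+5−1 = 6.

6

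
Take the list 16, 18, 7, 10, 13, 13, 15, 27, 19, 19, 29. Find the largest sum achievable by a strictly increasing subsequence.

101

Let S[i] be the best sum of a strictly increasing subsequence ending at i:
i:       1   2   3   4   5   6   7   8   9  10  11
a[i]:   16  18   7  10  13  13  15  27  19  19  29
S:      16  34   7  17  30  30  45  72  64  64 101
Maximum is 101 (e.g. 7 + 10 + 13 + 15 + 27 + 29).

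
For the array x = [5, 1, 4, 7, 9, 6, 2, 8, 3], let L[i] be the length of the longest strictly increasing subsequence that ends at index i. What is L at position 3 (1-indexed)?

2

dp[i] = 1 + max{dp[j] : j<i, x[j]<x[i]} (or 1 if no such j):
i:     1 2 3 4 5 6 7 8 9
x[i]:  5 1 4 7 9 6 2 8 3
dp:    1 1 2 3 4 3 2 4 3
At index 3 the value is 2.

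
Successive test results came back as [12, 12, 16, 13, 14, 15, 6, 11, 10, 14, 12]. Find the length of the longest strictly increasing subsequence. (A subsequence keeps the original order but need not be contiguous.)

Let dp[i] be the length of the longest such subsequence ending at index i:
i:      1  2  3  4  5  6  7  8  9 10 11
a[i]:  12 12 16 13 14 15  6 11 10 14 12
dp:     1  1  2  2  3  4  1  2  2  3  3
Maximum dp value is 4.

4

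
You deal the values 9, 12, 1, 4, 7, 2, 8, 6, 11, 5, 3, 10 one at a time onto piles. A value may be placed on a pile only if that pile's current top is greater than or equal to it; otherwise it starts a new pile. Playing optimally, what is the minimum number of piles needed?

5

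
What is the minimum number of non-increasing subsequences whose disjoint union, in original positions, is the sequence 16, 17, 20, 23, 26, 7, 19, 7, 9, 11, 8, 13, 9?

Place each on the leftmost legal pile:
16 → new pile 1 (tops now [16])
17 → new pile 2 (tops now [16, 17])
20 → new pile 3 (tops now [16, 17, 20])
23 → new pile 4 (tops now [16, 17, 20, 23])
26 → new pile 5 (tops now [16, 17, 20, 23, 26])
7 → pile 1 (tops now [7, 17, 20, 23, 26])
19 → pile 3 (tops now [7, 17, 19, 23, 26])
7 → pile 1 (tops now [7, 17, 19, 23, 26])
9 → pile 2 (tops now [7, 9, 19, 23, 26])
11 → pile 3 (tops now [7, 9, 11, 23, 26])
8 → pile 2 (tops now [7, 8, 11, 23, 26])
13 → pile 4 (tops now [7, 8, 11, 13, 26])
9 → pile 3 (tops now [7, 8, 9, 13, 26])
Five piles.

5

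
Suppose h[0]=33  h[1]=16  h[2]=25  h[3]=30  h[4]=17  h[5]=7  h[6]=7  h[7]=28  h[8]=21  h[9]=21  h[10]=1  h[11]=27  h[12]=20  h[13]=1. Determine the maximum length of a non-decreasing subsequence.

Track the smallest tail for each achievable length (allowing ties):
33 → extends → [33]
16 → replaces 33 → [16]
25 → extends → [16, 25]
30 → extends → [16, 25, 30]
17 → replaces 25 → [16, 17, 30]
7 → replaces 16 → [7, 17, 30]
7 → replaces 17 → [7, 7, 30]
28 → replaces 30 → [7, 7, 28]
21 → replaces 28 → [7, 7, 21]
21 → extends → [7, 7, 21, 21]
1 → replaces 7 → [1, 7, 21, 21]
27 → extends → [1, 7, 21, 21, 27]
20 → replaces 21 → [1, 7, 20, 21, 27]
1 → replaces 7 → [1, 1, 20, 21, 27]
Five tails, so the longest non-decreasing subsequence has length 5 (e.g. 16, 17, 21, 21, 27).

5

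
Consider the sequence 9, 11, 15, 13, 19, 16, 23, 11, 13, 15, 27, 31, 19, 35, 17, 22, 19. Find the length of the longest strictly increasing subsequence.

8

Let dp[i] be the length of the longest such subsequence ending at index i:
i:      1  2  3  4  5  6  7  8  9 10 11 12 13 14 15 16 17
a[i]:   9 11 15 13 19 16 23 11 13 15 27 31 19 35 17 22 19
dp:     1  2  3  3  4  4  5  2  3  4  6  7  5  8  5  6  6
Maximum dp value is 8.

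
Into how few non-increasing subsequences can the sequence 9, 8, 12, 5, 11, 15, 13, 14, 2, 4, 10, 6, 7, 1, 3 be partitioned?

The minimum number of non-increasing subsequences covering a sequence equals the length of its longest strictly increasing subsequence.
LIS length is 4 (e.g. 9, 12, 13, 14), so 4 piles are needed.

4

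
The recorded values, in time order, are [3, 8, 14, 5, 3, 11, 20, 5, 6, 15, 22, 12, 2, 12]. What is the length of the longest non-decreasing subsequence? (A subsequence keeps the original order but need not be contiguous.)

6

Track the smallest tail for each achievable length (allowing ties):
3 → extends → [3]
8 → extends → [3, 8]
14 → extends → [3, 8, 14]
5 → replaces 8 → [3, 5, 14]
3 → replaces 5 → [3, 3, 14]
11 → replaces 14 → [3, 3, 11]
20 → extends → [3, 3, 11, 20]
5 → replaces 11 → [3, 3, 5, 20]
6 → replaces 20 → [3, 3, 5, 6]
15 → extends → [3, 3, 5, 6, 15]
22 → extends → [3, 3, 5, 6, 15, 22]
12 → replaces 15 → [3, 3, 5, 6, 12, 22]
2 → replaces 3 → [2, 3, 5, 6, 12, 22]
12 → replaces 22 → [2, 3, 5, 6, 12, 12]
Six tails, so the longest non-decreasing subsequence has length 6 (e.g. 3, 5, 5, 6, 15, 22).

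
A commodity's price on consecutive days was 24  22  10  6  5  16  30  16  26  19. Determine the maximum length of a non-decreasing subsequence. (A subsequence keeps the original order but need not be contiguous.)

4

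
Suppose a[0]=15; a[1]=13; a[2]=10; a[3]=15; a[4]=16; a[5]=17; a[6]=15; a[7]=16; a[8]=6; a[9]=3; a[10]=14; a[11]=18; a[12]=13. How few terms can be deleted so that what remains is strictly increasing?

8

Fewest deletions = n − (longest strictly increasing subsequence).
i:      0  1  2  3  4  5  6  7  8  9 10 11 12
a[i]:  15 13 10 15 16 17 15 16  6  3 14 18 13
dp:     1  1  1  2  3  4  2  3  1  1  2  5  2
max dp = 5, so deletions = 13 − 5 = 8.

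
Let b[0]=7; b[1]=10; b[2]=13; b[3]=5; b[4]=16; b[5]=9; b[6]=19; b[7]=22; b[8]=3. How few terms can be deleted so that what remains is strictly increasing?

Fewest deletions = n − (longest strictly increasing subsequence).
i:      0  1  2  3  4  5  6  7  8
b[i]:   7 10 13  5 16  9 19 22  3
dp:     1  2  3  1  4  2  5  6  1
max dp = 6, so deletions = 9 − 6 = 3.

3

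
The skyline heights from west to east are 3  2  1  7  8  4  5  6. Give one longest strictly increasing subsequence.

3, 4, 5, 6

Patience tails give the LIS length; then backtrack through the dp parents:
3 → extends → [3]
2 → replaces 3 → [2]
1 → replaces 2 → [1]
7 → extends → [1, 7]
8 → extends → [1, 7, 8]
4 → replaces 7 → [1, 4, 8]
5 → replaces 8 → [1, 4, 5]
6 → extends → [1, 4, 5, 6]
Length 4; one witness is 3, 4, 5, 6.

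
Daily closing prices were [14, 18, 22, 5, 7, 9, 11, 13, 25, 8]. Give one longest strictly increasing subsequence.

5, 7, 9, 11, 13, 25

Patience tails give the LIS length; then backtrack through the dp parents:
14 → extends → [14]
18 → extends → [14, 18]
22 → extends → [14, 18, 22]
5 → replaces 14 → [5, 18, 22]
7 → replaces 18 → [5, 7, 22]
9 → replaces 22 → [5, 7, 9]
11 → extends → [5, 7, 9, 11]
13 → extends → [5, 7, 9, 11, 13]
25 → extends → [5, 7, 9, 11, 13, 25]
8 → replaces 9 → [5, 7, 8, 11, 13, 25]
Length 6; one witness is 5, 7, 9, 11, 13, 25.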